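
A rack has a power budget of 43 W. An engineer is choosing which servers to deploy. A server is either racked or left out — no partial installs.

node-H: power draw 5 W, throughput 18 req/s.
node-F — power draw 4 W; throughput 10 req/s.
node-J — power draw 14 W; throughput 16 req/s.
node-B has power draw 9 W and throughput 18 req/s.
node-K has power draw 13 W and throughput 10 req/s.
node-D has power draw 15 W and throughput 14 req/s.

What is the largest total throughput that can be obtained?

node-H + node-J + node-B + node-K: power draw 5 + 14 + 9 + 13 = 41 ≤ 43, throughput 18 + 16 + 18 + 10 = 62.
node-H + node-F + node-J + node-B: power draw 5 + 4 + 14 + 9 = 32 ≤ 43, throughput 18 + 10 + 16 + 18 = 62.
node-H + node-J + node-B + node-D: power draw 5 + 14 + 9 + 15 = 43 ≤ 43, throughput 18 + 16 + 18 + 14 = 66.
Best is node-H, node-J, node-B, and node-D with total throughput 66.

66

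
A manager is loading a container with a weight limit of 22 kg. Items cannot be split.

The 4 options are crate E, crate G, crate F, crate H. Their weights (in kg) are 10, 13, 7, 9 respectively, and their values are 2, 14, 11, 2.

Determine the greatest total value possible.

25

This is a 0-1 knapsack instance.
Take crate G and crate F: weight 13 + 7 = 20 ≤ 22, value 14 + 11 = 25.
No other feasible combination does better.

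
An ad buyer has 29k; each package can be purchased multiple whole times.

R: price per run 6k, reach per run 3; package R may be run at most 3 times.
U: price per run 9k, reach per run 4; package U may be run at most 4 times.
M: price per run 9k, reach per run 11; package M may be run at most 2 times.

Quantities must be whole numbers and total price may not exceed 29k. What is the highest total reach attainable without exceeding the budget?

This is a bounded integer knapsack.
Take 1×U and 2×M: price 27 ≤ 29, reach 1·4 + 2·11 = 26.
M has the best ratio (11/9) and is taken to its limit of 2; remaining capacity is filled optimally with the others.

26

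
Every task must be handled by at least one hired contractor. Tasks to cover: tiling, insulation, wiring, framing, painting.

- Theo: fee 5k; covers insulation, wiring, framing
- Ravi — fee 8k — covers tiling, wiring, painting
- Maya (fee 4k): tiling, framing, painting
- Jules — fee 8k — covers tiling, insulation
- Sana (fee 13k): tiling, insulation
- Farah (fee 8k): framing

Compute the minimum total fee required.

Choose Theo and Maya: together they cover tiling, insulation, wiring, framing, painting — every task.
Total fee: 5 + 4 = 9.
No cover costs less than 9.

9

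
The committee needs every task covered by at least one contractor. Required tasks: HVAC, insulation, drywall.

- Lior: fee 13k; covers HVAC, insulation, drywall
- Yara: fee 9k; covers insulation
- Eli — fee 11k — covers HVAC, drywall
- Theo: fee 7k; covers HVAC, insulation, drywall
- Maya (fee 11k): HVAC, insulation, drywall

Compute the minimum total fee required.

7

This is an integer covering problem.
Theo alone covers HVAC, insulation, drywall — every task.
Total fee: 7.
No cover costs less than 7.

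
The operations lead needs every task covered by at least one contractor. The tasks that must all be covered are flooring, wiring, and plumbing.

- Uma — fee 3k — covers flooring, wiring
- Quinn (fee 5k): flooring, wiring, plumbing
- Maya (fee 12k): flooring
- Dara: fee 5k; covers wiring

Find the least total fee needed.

This is an integer covering problem.
Quinn alone covers flooring, wiring, plumbing — every task.
Total fee: 5.

5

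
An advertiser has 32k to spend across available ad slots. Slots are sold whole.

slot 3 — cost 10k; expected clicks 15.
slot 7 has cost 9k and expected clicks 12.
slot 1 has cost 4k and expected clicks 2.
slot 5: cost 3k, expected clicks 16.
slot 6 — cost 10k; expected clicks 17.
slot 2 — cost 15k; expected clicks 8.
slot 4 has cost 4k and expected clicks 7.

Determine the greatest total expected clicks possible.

60

Take slot 3, slot 7, slot 5, and slot 6: cost 10 + 9 + 3 + 10 = 32 ≤ 32, expected clicks 15 + 12 + 16 + 17 = 60.
No other feasible combination does better.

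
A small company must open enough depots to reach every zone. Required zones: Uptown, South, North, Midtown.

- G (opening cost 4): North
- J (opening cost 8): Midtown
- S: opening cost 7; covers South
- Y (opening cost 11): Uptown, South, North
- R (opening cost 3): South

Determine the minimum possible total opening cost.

The greedy cost-per-new-zone heuristic would pick R, G, J, and Y for 26, but a cheaper cover exists.
Choose J and Y: together they cover Uptown, South, North, Midtown — every zone.
Total opening cost: 8 + 11 = 19.
No cover costs less than 19.

19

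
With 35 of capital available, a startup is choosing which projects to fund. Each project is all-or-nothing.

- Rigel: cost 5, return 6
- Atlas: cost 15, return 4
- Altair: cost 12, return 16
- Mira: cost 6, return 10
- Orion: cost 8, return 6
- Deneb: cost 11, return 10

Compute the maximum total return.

Allowing fractional choices, the relaxed optimum would be about 42.8, but projects are indivisible.
Rigel + Altair + Mira + Orion: cost 5 + 12 + 6 + 8 = 31 ≤ 35, return 6 + 16 + 10 + 6 = 38.
Rigel + Altair + Mira + Deneb: cost 5 + 12 + 6 + 11 = 34 ≤ 35, return 6 + 16 + 10 + 10 = 42.
Best is Rigel, Altair, Mira, and Deneb with total return 42.

42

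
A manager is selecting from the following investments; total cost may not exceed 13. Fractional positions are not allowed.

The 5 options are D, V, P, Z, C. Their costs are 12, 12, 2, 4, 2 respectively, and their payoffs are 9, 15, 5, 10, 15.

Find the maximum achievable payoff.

30

Allowing fractional choices, the relaxed optimum would be about 36.2, but investments are indivisible.
P + Z + C: cost 2 + 4 + 2 = 8 ≤ 13, payoff 5 + 10 + 15 = 30.
Z + C: cost 4 + 2 = 6 ≤ 13, payoff 10 + 15 = 25.
Best is P, Z, and C with total payoff 30.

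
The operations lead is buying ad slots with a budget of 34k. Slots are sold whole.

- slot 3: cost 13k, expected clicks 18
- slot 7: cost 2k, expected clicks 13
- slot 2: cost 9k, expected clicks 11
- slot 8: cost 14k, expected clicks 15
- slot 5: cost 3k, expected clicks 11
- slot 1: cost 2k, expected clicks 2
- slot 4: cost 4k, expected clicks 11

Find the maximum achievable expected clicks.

Allowing fractional choices, the relaxed optimum would be about 67.2, but ad slots are indivisible.
slot 7 + slot 2 + slot 8 + slot 5 + slot 1 + slot 4: cost 2 + 9 + 14 + 3 + 2 + 4 = 34 ≤ 34, expected clicks 13 + 11 + 15 + 11 + 2 + 11 = 63.
slot 3 + slot 7 + slot 2 + slot 5 + slot 4: cost 13 + 2 + 9 + 3 + 4 = 31 ≤ 34, expected clicks 18 + 13 + 11 + 11 + 11 = 64.
slot 3 + slot 7 + slot 2 + slot 5 + slot 1 + slot 4: cost 13 + 2 + 9 + 3 + 2 + 4 = 33 ≤ 34, expected clicks 18 + 13 + 11 + 11 + 2 + 11 = 66.
Best is slot 3, slot 7, slot 2, slot 5, slot 1, and slot 4 with total expected clicks 66.

66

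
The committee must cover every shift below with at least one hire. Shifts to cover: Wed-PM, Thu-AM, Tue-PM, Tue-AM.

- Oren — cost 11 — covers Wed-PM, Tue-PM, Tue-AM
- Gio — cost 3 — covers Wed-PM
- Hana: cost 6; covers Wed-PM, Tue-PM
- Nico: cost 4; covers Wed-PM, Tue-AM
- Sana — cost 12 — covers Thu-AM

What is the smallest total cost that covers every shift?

22

Choose Hana, Nico, and Sana: together they cover Wed-PM, Thu-AM, Tue-PM, Tue-AM — every shift.
Total cost: 6 + 4 + 12 = 22.
No cover costs less than 22.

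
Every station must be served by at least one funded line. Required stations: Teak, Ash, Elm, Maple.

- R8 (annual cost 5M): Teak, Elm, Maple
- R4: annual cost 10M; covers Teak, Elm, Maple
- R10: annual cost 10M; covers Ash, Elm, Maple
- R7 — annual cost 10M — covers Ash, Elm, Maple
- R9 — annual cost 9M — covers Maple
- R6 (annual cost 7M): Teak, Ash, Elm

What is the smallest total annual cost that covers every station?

12

Choose R8 and R6: together they cover Teak, Ash, Elm, Maple — every station.
Total annual cost: 5 + 7 = 12.
No cover costs less than 12.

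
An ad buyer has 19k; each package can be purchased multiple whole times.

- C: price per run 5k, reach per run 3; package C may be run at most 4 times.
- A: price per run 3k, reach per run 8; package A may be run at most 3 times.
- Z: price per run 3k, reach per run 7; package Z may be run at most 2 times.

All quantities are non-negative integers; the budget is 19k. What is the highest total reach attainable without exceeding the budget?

38

This is a bounded integer knapsack.
1×C, 3×A, and 1×Z: price 17 ≤ 19, reach 1·3 + 3·8 + 1·7 = 34.
3×A and 2×Z: price 15 ≤ 19, reach 3·8 + 2·7 = 38.
Best is 38.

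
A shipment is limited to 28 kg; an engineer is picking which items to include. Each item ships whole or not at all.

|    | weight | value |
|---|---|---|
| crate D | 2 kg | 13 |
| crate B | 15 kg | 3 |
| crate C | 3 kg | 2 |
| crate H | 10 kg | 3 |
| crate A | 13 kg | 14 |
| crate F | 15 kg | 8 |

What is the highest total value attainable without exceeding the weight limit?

32

Allowing fractional choices, the relaxed optimum would be about 34.3, but items are indivisible.
crate D + crate C + crate A: weight 2 + 3 + 13 = 18 ≤ 28, value 13 + 2 + 14 = 29.
crate D + crate C + crate H + crate A: weight 2 + 3 + 10 + 13 = 28 ≤ 28, value 13 + 2 + 3 + 14 = 32.
crate D + crate H + crate A: weight 2 + 10 + 13 = 25 ≤ 28, value 13 + 3 + 14 = 30.
Best is crate D, crate C, crate H, and crate A with total value 32.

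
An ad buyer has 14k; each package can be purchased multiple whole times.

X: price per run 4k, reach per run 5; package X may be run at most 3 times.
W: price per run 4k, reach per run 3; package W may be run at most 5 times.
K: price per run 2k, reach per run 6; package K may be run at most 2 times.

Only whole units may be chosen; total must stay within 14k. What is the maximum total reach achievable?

This is a bounded integer knapsack.
2×X and 2×K: price 12 ≤ 14, reach 2·5 + 2·6 = 22.
3×X and 1×K: price 14 ≤ 14, reach 3·5 + 1·6 = 21.
Best is 22.

22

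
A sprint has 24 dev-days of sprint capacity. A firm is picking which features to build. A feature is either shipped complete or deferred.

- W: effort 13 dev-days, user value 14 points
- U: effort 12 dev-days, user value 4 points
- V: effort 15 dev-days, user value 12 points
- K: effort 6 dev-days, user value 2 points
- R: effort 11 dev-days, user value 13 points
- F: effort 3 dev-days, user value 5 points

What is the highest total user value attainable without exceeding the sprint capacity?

27

Allowing fractional choices, the relaxed optimum would be about 28.8, but features are indivisible.
W + R: effort 13 + 11 = 24 ≤ 24, user value 14 + 13 = 27.
K + R + F: effort 6 + 11 + 3 = 20 ≤ 24, user value 2 + 13 + 5 = 20.
W + K + F: effort 13 + 6 + 3 = 22 ≤ 24, user value 14 + 2 + 5 = 21.
Best is W and R with total user value 27.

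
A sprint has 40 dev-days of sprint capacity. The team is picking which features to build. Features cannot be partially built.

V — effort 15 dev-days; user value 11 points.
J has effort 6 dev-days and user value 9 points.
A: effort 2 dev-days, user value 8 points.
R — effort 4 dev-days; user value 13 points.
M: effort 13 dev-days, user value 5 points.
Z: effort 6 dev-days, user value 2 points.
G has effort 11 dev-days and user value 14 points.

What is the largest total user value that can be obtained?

Take V, J, A, R, and G: effort 15 + 6 + 2 + 4 + 11 = 38 ≤ 40, user value 11 + 9 + 8 + 13 + 14 = 55.
No other feasible combination does better.

55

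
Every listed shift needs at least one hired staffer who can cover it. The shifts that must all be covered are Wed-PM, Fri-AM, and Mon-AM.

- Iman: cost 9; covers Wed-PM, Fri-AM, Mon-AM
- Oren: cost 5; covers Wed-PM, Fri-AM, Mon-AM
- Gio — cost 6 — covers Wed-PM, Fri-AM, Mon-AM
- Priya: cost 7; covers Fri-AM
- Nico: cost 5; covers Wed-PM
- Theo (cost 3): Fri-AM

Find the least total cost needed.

5

This is a weighted set-cover instance.
Oren alone covers Wed-PM, Fri-AM, Mon-AM — every shift.
Total cost: 5.
No cover costs less than 5.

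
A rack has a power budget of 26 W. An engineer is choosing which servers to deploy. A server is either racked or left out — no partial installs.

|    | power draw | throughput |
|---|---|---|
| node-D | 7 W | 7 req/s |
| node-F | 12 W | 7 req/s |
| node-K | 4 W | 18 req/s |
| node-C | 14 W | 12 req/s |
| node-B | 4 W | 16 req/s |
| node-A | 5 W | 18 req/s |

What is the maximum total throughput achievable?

Take node-D, node-K, node-B, and node-A: power draw 7 + 4 + 4 + 5 = 20 ≤ 26, throughput 7 + 18 + 16 + 18 = 59.
No feasible combination exceeds this.

59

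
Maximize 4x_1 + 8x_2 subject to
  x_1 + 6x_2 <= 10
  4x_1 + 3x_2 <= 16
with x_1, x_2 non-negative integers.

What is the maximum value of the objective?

20

Relaxing integrality, the LP optimum is 21.71 at (x_1,x_2) = (3.14, 1.14), which is not an integer point.
(x_1,x_2)=(3,1): 1·3+6·1=9≤10, 4·3+3·1=15≤16, objective 20.
(x_1,x_2)=(4,0): 1·4+6·0=4≤10, 4·4+3·0=16≤16, objective 16.
(x_1,x_2)=(2,1): 1·2+6·1=8≤10, 4·2+3·1=11≤16, objective 16.
The best lattice point is (3,1), giving 20.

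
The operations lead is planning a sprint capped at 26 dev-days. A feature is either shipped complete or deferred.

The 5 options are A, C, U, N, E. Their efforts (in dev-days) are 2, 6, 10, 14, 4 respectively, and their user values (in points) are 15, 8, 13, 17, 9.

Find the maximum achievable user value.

49

Allowing fractional choices, the relaxed optimum would be about 49.9, but features are indivisible.
A + C + U + E: effort 2 + 6 + 10 + 4 = 22 ≤ 26, user value 15 + 8 + 13 + 9 = 45.
A + U + N: effort 2 + 10 + 14 = 26 ≤ 26, user value 15 + 13 + 17 = 45.
A + C + N + E: effort 2 + 6 + 14 + 4 = 26 ≤ 26, user value 15 + 8 + 17 + 9 = 49.
Best is A, C, N, and E with total user value 49.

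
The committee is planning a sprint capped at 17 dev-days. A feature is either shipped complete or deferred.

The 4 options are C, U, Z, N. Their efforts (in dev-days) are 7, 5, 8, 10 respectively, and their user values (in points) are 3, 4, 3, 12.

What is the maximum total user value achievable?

16

This is a 0-1 knapsack instance.
C + N: effort 7 + 10 = 17 ≤ 17, user value 3 + 12 = 15.
U + N: effort 5 + 10 = 15 ≤ 17, user value 4 + 12 = 16.
N: effort 10 ≤ 17, user value 12.
Best is U and N with total user value 16.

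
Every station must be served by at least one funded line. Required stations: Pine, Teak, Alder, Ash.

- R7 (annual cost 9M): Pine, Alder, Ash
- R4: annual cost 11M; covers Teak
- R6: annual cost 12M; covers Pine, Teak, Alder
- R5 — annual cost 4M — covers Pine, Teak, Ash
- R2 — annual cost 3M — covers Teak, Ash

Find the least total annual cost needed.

The greedy cost-per-new-station heuristic would pick R5 and R7 for 13, but a cheaper cover exists.
Choose R7 and R2: together they cover Pine, Teak, Alder, Ash — every station.
Total annual cost: 9 + 3 = 12.
No cover costs less than 12.

12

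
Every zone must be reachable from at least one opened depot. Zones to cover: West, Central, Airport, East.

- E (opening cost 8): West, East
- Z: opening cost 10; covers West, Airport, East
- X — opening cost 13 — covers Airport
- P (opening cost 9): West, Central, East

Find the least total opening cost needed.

19

Choose Z and P: together they cover West, Central, Airport, East — every zone.
Total opening cost: 10 + 9 = 19.
No cover costs less than 19.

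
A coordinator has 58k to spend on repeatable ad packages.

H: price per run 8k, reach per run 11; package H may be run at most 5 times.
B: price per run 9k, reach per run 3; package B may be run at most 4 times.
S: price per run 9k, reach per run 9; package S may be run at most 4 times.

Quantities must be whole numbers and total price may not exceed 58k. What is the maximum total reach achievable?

This is a bounded integer knapsack.
H has the best ratio (11/8); taking only H gives at most 5×11 = 55 (stopped by the supply cap of 5).
Mixing does better — 5×H and 2×S: price 58 ≤ 58, reach 5·11 + 2·9 = 73.

73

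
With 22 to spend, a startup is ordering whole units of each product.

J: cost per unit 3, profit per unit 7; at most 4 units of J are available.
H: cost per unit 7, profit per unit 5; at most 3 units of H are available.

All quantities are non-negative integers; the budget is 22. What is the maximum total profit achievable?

33

J has the best ratio (7/3); taking only J gives at most 4×7 = 28 (stopped by the supply cap of 4).
Mixing does better — 4×J and 1×H: cost 19 ≤ 22, profit 4·7 + 1·5 = 33.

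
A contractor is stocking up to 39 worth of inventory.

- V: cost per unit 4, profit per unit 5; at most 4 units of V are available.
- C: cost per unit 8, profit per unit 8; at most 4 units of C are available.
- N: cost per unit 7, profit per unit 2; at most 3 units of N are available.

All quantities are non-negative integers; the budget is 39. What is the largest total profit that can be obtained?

39

Take 3×V and 3×C: cost 36 ≤ 39, profit 3·5 + 3·8 = 39.
No other integer combination yields more.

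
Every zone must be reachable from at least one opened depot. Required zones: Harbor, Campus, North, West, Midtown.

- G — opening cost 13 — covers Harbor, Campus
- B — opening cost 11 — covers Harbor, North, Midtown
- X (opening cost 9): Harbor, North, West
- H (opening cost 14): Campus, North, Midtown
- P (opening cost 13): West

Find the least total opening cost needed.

This is an integer covering problem.
Choose X and H: together they cover Harbor, Campus, North, West, Midtown — every zone.
Total opening cost: 9 + 14 = 23.
No cover costs less than 23.

23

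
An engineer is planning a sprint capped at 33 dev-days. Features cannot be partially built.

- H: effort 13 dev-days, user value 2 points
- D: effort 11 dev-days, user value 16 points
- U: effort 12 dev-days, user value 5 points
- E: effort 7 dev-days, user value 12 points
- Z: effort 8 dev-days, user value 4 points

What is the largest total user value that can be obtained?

33

Take D, U, and E: effort 11 + 12 + 7 = 30 ≤ 33, user value 16 + 5 + 12 = 33.
No other feasible combination does better.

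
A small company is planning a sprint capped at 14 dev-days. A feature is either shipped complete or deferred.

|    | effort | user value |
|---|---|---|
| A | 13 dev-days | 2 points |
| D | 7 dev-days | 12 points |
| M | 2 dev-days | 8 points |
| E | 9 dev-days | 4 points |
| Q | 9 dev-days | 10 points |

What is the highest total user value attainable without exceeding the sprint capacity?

20

D: effort 7 ≤ 14, user value 12.
D + M: effort 7 + 2 = 9 ≤ 14, user value 12 + 8 = 20.
M + Q: effort 2 + 9 = 11 ≤ 14, user value 8 + 10 = 18.
Best is D and M with total user value 20.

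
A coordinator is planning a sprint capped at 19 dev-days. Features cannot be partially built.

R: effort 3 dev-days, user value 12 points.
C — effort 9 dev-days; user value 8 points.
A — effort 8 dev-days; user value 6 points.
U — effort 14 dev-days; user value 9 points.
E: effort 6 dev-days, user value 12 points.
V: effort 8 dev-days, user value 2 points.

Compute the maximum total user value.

32

Treat it as a binary knapsack problem.
R + C + E: effort 3 + 9 + 6 = 18 ≤ 19, user value 12 + 8 + 12 = 32.
R + A + E: effort 3 + 8 + 6 = 17 ≤ 19, user value 12 + 6 + 12 = 30.
Best is R, C, and E with total user value 32.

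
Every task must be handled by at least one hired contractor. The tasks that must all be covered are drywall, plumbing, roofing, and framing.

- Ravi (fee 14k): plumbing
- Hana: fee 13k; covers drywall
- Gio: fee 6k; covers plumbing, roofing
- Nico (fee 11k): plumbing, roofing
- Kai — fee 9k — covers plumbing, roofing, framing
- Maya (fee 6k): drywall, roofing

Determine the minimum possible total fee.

15

This is a weighted set-cover instance.
The greedy cost-per-new-task heuristic would pick Gio, Maya, and Kai for 21, but a cheaper cover exists.
Choose Kai and Maya: together they cover drywall, plumbing, roofing, framing — every task.
Total fee: 9 + 6 = 15.
No cover costs less than 15.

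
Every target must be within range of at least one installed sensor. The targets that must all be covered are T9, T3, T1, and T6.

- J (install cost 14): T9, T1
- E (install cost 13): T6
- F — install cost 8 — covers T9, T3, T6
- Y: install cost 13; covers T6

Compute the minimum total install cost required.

22

Choose J and F: together they cover T9, T3, T1, T6 — every target.
Total install cost: 14 + 8 = 22.
No cover costs less than 22.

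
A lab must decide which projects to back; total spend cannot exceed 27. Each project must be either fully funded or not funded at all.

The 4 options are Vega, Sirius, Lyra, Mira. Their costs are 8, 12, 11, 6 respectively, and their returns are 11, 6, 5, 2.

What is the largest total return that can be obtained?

Take Vega, Sirius, and Mira: cost 8 + 12 + 6 = 26 ≤ 27, return 11 + 6 + 2 = 19.
No other feasible combination does better.

19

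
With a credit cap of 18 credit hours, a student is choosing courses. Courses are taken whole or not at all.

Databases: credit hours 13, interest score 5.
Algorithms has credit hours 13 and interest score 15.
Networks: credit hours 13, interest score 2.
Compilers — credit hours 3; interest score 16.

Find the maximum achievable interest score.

Take Algorithms and Compilers: credit hours 13 + 3 = 16 ≤ 18, interest score 15 + 16 = 31.
No other feasible combination does better.

31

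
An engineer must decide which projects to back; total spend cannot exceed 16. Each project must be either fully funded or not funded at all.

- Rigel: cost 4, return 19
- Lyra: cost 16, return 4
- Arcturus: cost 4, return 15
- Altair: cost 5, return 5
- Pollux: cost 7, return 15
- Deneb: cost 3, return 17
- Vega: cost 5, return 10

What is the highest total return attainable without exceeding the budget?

61

This is a 0-1 knapsack instance.
Allowing fractional choices, the relaxed optimum would be about 61.7, but projects are indivisible.
Rigel + Arcturus + Deneb + Vega: cost 4 + 4 + 3 + 5 = 16 ≤ 16, return 19 + 15 + 17 + 10 = 61.
Rigel + Arcturus + Deneb: cost 4 + 4 + 3 = 11 ≤ 16, return 19 + 15 + 17 = 51.
Rigel + Arcturus + Altair + Deneb: cost 4 + 4 + 5 + 3 = 16 ≤ 16, return 19 + 15 + 5 + 17 = 56.
Best is Rigel, Arcturus, Deneb, and Vega with total return 61.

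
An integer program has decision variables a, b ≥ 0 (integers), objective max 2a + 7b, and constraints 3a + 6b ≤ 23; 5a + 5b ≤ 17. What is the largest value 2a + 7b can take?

Relaxing integrality, the LP optimum is 23.80 at (a,b) = (0, 3.4), which is not an integer point.
(a,b)=(0,3): 3·0+6·3=18≤23, 5·0+5·3=15≤17, objective 21.
(a,b)=(1,2): 3·1+6·2=15≤23, 5·1+5·2=15≤17, objective 16.
(a,b)=(0,2): 3·0+6·2=12≤23, 5·0+5·2=10≤17, objective 14.
No feasible integer point exceeds 21.

21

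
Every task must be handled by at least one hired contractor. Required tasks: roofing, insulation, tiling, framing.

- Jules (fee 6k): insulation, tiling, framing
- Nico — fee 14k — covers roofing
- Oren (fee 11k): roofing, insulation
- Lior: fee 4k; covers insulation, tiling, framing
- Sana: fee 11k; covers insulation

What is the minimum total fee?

15

This is an integer covering problem.
Choose Oren and Lior: together they cover roofing, insulation, tiling, framing — every task.
Total fee: 11 + 4 = 15.
No cover costs less than 15.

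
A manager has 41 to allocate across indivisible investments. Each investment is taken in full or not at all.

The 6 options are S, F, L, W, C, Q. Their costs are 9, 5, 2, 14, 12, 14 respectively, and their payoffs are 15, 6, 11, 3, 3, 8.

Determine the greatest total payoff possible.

40

Allowing fractional choices, the relaxed optimum would be about 42.8, but investments are indivisible.
S + L + C + Q: cost 9 + 2 + 12 + 14 = 37 ≤ 41, payoff 15 + 11 + 3 + 8 = 37.
S + F + L + Q: cost 9 + 5 + 2 + 14 = 30 ≤ 41, payoff 15 + 6 + 11 + 8 = 40.
Best is S, F, L, and Q with total payoff 40.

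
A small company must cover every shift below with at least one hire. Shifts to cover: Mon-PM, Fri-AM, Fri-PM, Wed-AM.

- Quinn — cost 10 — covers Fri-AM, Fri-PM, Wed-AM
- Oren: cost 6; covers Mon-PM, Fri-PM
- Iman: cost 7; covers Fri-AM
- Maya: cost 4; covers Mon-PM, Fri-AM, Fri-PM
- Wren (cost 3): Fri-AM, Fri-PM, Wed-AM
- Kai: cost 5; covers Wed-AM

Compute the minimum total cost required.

7

Choose Maya and Wren: together they cover Mon-PM, Fri-AM, Fri-PM, Wed-AM — every shift.
Total cost: 4 + 3 = 7.
No cover costs less than 7.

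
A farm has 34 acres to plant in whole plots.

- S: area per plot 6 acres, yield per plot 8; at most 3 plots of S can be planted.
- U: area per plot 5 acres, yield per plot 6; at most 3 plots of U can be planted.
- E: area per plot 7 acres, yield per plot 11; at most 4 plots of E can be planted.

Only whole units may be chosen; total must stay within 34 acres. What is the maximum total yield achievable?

52

1×U and 4×E: area 33 ≤ 34, yield 1·6 + 4·11 = 50.
1×S and 4×E: area 34 ≤ 34, yield 1·8 + 4·11 = 52.
Best is 52.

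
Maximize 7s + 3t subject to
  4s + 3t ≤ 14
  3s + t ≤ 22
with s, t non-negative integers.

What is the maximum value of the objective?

(s,t)=(3,0): 4·3+3·0=12≤14, 3·3+1·0=9≤22, objective 21.
(s,t)=(2,1): 4·2+3·1=11≤14, 3·2+1·1=7≤22, objective 17.
(s,t)=(2,0): 4·2+3·0=8≤14, 3·2+1·0=6≤22, objective 14.
No feasible integer point exceeds 21.

21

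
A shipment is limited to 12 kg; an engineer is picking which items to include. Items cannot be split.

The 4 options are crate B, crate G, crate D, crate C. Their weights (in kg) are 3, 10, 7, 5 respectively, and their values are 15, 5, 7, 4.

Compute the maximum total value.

This is an integer program with binary decision variables.
Allowing fractional choices, the relaxed optimum would be about 23.6, but items are indivisible.
crate B + crate D: weight 3 + 7 = 10 ≤ 12, value 15 + 7 = 22.
crate B + crate C: weight 3 + 5 = 8 ≤ 12, value 15 + 4 = 19.
Best is crate B and crate D with total value 22.

22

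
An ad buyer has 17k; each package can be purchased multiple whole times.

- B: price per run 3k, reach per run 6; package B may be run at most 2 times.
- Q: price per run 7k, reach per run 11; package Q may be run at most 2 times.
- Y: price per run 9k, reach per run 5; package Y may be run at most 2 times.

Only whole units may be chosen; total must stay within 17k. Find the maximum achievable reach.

This is a bounded integer knapsack.
Take 1×B and 2×Q: price 17 ≤ 17, reach 1·6 + 2·11 = 28.
No other integer combination yields more.

28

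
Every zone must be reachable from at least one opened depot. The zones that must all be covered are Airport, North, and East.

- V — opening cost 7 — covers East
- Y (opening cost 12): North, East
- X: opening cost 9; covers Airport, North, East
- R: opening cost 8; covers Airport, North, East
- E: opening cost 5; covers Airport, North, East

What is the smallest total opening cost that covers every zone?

5

E alone covers Airport, North, East — every zone.
Total opening cost: 5.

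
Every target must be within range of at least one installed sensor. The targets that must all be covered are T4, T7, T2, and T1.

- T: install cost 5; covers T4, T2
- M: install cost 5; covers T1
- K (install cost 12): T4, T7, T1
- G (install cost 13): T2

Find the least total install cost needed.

The greedy cost-per-new-target heuristic would pick T, M, and K for 22, but a cheaper cover exists.
Choose T and K: together they cover T4, T7, T2, T1 — every target.
Total install cost: 5 + 12 = 17.
No cover costs less than 17.

17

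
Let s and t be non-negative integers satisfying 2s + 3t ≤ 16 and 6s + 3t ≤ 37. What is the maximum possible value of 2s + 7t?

35

Relaxing integrality, the LP optimum is 37.33 at (s,t) = (0, 5.33), which is not an integer point.
(s,t)=(0,5): 2·0+3·5=15≤16, 6·0+3·5=15≤37, objective 35.
(s,t)=(1,4): 2·1+3·4=14≤16, 6·1+3·4=18≤37, objective 30.
(s,t)=(0,4): 2·0+3·4=12≤16, 6·0+3·4=12≤37, objective 28.
Maximum is 35 at (s,t)=(0,5).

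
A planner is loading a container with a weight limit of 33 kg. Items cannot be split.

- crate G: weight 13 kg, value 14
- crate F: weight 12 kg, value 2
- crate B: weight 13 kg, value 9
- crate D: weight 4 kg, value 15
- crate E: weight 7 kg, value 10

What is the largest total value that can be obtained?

Treat it as a binary knapsack problem.
crate G + crate D + crate E: weight 13 + 4 + 7 = 24 ≤ 33, value 14 + 15 + 10 = 39.
crate G + crate B + crate D: weight 13 + 13 + 4 = 30 ≤ 33, value 14 + 9 + 15 = 38.
crate B + crate D + crate E: weight 13 + 4 + 7 = 24 ≤ 33, value 9 + 15 + 10 = 34.
Best is crate G, crate D, and crate E with total value 39.

39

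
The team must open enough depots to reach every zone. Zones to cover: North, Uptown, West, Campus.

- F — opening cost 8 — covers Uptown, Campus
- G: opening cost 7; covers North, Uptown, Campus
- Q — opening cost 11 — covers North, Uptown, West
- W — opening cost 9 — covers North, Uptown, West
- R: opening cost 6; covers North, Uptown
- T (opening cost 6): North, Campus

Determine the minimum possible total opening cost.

Choose W and T: together they cover North, Uptown, West, Campus — every zone.
Total opening cost: 9 + 6 = 15.

15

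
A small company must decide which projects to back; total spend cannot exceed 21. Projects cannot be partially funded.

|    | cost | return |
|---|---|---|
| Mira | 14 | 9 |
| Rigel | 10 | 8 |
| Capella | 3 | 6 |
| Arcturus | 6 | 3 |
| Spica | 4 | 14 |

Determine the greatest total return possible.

29

This is an integer program with binary decision variables.
Allowing fractional choices, the relaxed optimum would be about 30.6, but projects are indivisible.
Rigel + Capella + Spica: cost 10 + 3 + 4 = 17 ≤ 21, return 8 + 6 + 14 = 28.
Mira + Capella + Spica: cost 14 + 3 + 4 = 21 ≤ 21, return 9 + 6 + 14 = 29.
Best is Mira, Capella, and Spica with total return 29.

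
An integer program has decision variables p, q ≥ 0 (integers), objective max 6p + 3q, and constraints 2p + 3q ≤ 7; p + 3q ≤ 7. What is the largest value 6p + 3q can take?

The continuous relaxation peaks at (3.5, 0) with value 21.00; rounding to a feasible lattice point costs some objective.
(p,q)=(3,0): 2·3+3·0=6≤7, 1·3+3·0=3≤7, objective 18.
(p,q)=(2,1): 2·2+3·1=7≤7, 1·2+3·1=5≤7, objective 15.
(p,q)=(2,0): 2·2+3·0=4≤7, 1·2+3·0=2≤7, objective 12.
The best lattice point is (3,0), giving 18.

18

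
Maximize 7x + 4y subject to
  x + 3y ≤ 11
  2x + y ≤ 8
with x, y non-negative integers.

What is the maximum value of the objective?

The continuous relaxation peaks at (2.6, 2.8) with value 29.40; rounding to a feasible lattice point costs some objective.
(x,y)=(3,2): 1·3+3·2=9≤11, 2·3+1·2=8≤8, objective 29.
(x,y)=(2,3): 1·2+3·3=11≤11, 2·2+1·3=7≤8, objective 26.
No feasible integer point exceeds 29.

29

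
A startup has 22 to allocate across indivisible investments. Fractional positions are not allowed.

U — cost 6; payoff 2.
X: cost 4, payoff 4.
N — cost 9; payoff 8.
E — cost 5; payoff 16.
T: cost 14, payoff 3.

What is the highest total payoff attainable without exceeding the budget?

28

N + E: cost 9 + 5 = 14 ≤ 22, payoff 8 + 16 = 24.
U + N + E: cost 6 + 9 + 5 = 20 ≤ 22, payoff 2 + 8 + 16 = 26.
X + N + E: cost 4 + 9 + 5 = 18 ≤ 22, payoff 4 + 8 + 16 = 28.
Best is X, N, and E with total payoff 28.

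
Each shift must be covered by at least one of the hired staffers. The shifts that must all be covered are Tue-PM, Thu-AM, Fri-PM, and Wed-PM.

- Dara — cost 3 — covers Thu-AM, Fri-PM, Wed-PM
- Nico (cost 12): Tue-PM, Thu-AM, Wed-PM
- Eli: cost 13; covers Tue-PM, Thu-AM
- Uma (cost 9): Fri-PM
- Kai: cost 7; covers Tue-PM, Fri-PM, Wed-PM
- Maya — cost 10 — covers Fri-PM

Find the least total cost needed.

10

Choose Dara and Kai: together they cover Tue-PM, Thu-AM, Fri-PM, Wed-PM — every shift.
Total cost: 3 + 7 = 10.
No cover costs less than 10.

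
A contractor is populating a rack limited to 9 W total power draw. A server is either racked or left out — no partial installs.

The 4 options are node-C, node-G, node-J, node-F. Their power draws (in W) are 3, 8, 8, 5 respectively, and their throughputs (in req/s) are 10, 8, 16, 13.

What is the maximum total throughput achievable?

23

Allowing fractional choices, the relaxed optimum would be about 25.0, but servers are indivisible.
node-J: power draw 8 ≤ 9, throughput 16.
node-C + node-F: power draw 3 + 5 = 8 ≤ 9, throughput 10 + 13 = 23.
node-F: power draw 5 ≤ 9, throughput 13.
Best is node-C and node-F with total throughput 23.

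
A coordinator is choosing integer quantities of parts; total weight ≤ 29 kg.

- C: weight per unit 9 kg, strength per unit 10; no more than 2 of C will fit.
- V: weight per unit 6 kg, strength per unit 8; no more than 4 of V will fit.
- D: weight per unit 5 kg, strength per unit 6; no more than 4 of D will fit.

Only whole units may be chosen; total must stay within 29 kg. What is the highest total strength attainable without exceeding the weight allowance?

3×V and 2×D: weight 28 ≤ 29, strength 3·8 + 2·6 = 36.
4×V and 1×D: weight 29 ≤ 29, strength 4·8 + 1·6 = 38.
Best is 38.

38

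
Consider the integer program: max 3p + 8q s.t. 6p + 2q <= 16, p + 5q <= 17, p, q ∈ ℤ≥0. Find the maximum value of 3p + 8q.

The continuous relaxation peaks at (1.64, 3.07) with value 29.50; rounding to a feasible lattice point costs some objective.
(p,q)=(1,3) is feasible, giving 27.
(p,q)=(0,3) is feasible, giving 24.
(p,q)=(2,2) is feasible, giving 22.
Maximum is 27 at (p,q)=(1,3).

27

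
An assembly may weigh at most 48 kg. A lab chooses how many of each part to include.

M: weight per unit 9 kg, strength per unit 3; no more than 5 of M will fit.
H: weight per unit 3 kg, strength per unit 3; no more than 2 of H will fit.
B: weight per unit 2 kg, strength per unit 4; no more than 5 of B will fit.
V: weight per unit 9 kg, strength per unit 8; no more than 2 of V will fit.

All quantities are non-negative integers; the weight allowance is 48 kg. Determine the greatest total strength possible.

45

B has the best ratio (4/2); taking only B gives at most 5×4 = 20 (stopped by the supply cap of 5).
Mixing does better — 1×M, 2×H, 5×B, and 2×V: weight 43 ≤ 48, strength 1·3 + 2·3 + 5·4 + 2·8 = 45.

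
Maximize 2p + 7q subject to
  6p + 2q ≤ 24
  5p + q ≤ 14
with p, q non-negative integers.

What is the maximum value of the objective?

(p,q)=(0,12): 6·0+2·12=24≤24, 5·0+1·12=12≤14, objective 84.
(p,q)=(0,11): 6·0+2·11=22≤24, 5·0+1·11=11≤14, objective 77.
The best lattice point is (0,12), giving 84.

84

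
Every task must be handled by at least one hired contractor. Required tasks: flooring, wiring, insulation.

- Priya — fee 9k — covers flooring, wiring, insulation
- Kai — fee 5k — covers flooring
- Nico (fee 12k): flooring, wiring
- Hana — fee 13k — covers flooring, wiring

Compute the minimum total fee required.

Priya alone covers flooring, wiring, insulation — every task.
Total fee: 9.

9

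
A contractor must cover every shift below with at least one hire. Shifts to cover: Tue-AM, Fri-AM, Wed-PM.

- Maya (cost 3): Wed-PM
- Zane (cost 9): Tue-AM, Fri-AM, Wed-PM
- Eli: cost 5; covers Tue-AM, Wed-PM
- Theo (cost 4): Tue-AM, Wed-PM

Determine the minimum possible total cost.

The greedy cost-per-new-shift heuristic would pick Theo and Zane for 13, but a cheaper cover exists.
Zane alone covers Tue-AM, Fri-AM, Wed-PM — every shift.
Total cost: 9.
No cover costs less than 9.

9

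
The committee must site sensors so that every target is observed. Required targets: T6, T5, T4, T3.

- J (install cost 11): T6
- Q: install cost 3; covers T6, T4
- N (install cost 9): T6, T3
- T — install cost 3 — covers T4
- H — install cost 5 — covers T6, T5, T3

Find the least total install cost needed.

8

Choose Q and H: together they cover T6, T5, T4, T3 — every target.
Total install cost: 3 + 5 = 8.
No cover costs less than 8.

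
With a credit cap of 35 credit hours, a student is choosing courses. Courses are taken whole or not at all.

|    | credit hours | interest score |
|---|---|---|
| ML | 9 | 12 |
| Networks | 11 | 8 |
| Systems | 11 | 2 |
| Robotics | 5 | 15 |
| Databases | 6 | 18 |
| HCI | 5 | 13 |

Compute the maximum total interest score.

This is an integer program with binary decision variables.
Allowing fractional choices, the relaxed optimum would be about 65.3, but courses are indivisible.
ML + Robotics + Databases + HCI: credit hours 9 + 5 + 6 + 5 = 25 ≤ 35, interest score 12 + 15 + 18 + 13 = 58.
ML + Networks + Robotics + Databases: credit hours 9 + 11 + 5 + 6 = 31 ≤ 35, interest score 12 + 8 + 15 + 18 = 53.
Networks + Robotics + Databases + HCI: credit hours 11 + 5 + 6 + 5 = 27 ≤ 35, interest score 8 + 15 + 18 + 13 = 54.
Best is ML, Robotics, Databases, and HCI with total interest score 58.

58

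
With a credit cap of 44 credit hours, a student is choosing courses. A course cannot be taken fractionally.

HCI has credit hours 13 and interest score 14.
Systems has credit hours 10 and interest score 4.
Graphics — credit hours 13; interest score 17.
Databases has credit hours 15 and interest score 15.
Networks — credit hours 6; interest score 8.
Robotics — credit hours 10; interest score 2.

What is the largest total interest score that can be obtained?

46

Allowing fractional choices, the relaxed optimum would be about 51.0, but courses are indivisible.
HCI + Graphics + Databases: credit hours 13 + 13 + 15 = 41 ≤ 44, interest score 14 + 17 + 15 = 46.
HCI + Systems + Graphics + Networks: credit hours 13 + 10 + 13 + 6 = 42 ≤ 44, interest score 14 + 4 + 17 + 8 = 43.
Systems + Graphics + Databases + Networks: credit hours 10 + 13 + 15 + 6 = 44 ≤ 44, interest score 4 + 17 + 15 + 8 = 44.
Best is HCI, Graphics, and Databases with total interest score 46.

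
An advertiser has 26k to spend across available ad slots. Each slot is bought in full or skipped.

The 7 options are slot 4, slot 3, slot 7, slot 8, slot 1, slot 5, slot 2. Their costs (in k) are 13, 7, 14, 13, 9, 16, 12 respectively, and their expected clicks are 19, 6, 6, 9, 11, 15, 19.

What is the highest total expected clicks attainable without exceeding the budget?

Allowing fractional choices, the relaxed optimum would be about 39.2, but ad slots are indivisible.
slot 1 + slot 2: cost 9 + 12 = 21 ≤ 26, expected clicks 11 + 19 = 30.
slot 4 + slot 1: cost 13 + 9 = 22 ≤ 26, expected clicks 19 + 11 = 30.
slot 4 + slot 2: cost 13 + 12 = 25 ≤ 26, expected clicks 19 + 19 = 38.
Best is slot 4 and slot 2 with total expected clicks 38.

38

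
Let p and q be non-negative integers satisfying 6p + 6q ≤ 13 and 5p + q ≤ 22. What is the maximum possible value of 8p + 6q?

The continuous relaxation peaks at (2.17, 0) with value 17.33; rounding to a feasible lattice point costs some objective.
(p,q)=(2,0): 6·2+6·0=12≤13, 5·2+1·0=10≤22, objective 16.
(p,q)=(1,1): 6·1+6·1=12≤13, 5·1+1·1=6≤22, objective 14.
(p,q)=(1,0): 6·1+6·0=6≤13, 5·1+1·0=5≤22, objective 8.
Maximum is 16 at (p,q)=(2,0).

16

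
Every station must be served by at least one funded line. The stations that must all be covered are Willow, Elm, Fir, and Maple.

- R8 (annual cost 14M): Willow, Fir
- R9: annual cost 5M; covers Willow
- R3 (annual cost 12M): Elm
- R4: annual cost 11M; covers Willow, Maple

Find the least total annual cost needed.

The greedy cost-per-new-station heuristic would pick R9, R4, R3, and R8 for 42, but a cheaper cover exists.
Choose R8, R3, and R4: together they cover Willow, Elm, Fir, Maple — every station.
Total annual cost: 14 + 12 + 11 = 37.
No cover costs less than 37.

37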